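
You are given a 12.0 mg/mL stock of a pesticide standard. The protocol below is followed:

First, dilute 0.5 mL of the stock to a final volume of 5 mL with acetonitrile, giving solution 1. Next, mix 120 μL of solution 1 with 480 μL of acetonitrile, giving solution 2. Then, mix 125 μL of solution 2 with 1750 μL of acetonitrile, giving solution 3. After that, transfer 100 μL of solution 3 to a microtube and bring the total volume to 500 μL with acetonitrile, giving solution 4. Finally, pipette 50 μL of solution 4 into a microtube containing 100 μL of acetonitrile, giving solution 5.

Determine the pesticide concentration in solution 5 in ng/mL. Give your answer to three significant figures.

1.07 × 10^3 ng/mL

Step 1: 0.5 mL brought to 5 mL → factor 5/0.5 = 10
Step 2: 120 μL + 480 μL = 600 μL total → factor 600/120 = 5
Step 3: 125 μL + 1750 μL = 1875 μL total → factor 1875/125 = 15
Step 4: 100 μL brought to 500 μL → factor 500/100 = 5
Step 5: 50 μL + 100 μL = 150 μL total → factor 150/50 = 3
Overall dilution factor = 10 × 5 × 15 × 5 × 3 = 11250
Final = 12.0 mg/mL / 11250 = 0.001067 mg/mL = 1.07 × 10^3 ng/mL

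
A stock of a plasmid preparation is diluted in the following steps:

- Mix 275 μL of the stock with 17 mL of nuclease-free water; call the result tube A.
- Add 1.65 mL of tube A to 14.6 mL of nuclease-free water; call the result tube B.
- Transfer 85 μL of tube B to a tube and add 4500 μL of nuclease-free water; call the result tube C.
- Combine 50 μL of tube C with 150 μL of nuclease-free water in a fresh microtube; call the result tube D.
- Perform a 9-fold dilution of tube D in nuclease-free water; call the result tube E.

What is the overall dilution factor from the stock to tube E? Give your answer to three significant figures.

Step 1: 275 μL + 17 mL = 17275 μL total → factor 17275/275 = 62.818
Step 2: 1.65 mL + 14.6 mL = 16.25 mL total → factor 16.25/1.65 = 9.8485
Step 3: 85 μL + 4500 μL = 4585 μL total → factor 4585/85 = 53.941
Step 4: 50 μL + 150 μL = 200 μL total → factor 200/50 = 4
Step 5: 9-fold → factor 9
Overall dilution factor = 62.818 × 9.8485 × 53.941 × 4 × 9 = 1.2014 × 10^6

1.20 × 10^6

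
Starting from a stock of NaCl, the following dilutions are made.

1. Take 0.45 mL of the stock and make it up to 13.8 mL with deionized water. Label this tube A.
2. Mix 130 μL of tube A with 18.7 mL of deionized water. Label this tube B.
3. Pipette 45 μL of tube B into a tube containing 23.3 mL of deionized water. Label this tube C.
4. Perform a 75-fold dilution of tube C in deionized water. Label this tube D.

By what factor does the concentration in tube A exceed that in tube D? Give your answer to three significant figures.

Step 1: 0.45 mL brought to 13.8 mL → factor 13.8/0.45 = 30.667
Step 2: 130 μL + 18.7 mL = 18830 μL total → factor 18830/130 = 144.85
Step 3: 45 μL + 23.3 mL = 23345 μL total → factor 23345/45 = 518.78
Step 4: 75-fold → factor 75
Dilution factor to tube A = 30.667; to tube D = 1.7283 × 10^8
[tube A]/[tube D] = (factor to tube D)/(factor to tube A) = 1.7283 × 10^8/30.667 = 5.64 × 10^6

5.64 × 10^6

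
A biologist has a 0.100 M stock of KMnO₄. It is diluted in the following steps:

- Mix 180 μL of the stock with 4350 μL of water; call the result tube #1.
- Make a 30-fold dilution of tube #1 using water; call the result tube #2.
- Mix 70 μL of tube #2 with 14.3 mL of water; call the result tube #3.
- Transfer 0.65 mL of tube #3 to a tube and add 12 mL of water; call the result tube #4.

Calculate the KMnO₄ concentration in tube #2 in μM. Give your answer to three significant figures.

Step 1: 180 μL + 4350 μL = 4530 μL total → factor 4530/180 = 25.167
Step 2: 30-fold → factor 30
Dilution factor through tube #2 = 25.167 × 30 = 755
[tube #2] = 0.100 M / 755 = 0.0001325 M = 132 μM

132 μM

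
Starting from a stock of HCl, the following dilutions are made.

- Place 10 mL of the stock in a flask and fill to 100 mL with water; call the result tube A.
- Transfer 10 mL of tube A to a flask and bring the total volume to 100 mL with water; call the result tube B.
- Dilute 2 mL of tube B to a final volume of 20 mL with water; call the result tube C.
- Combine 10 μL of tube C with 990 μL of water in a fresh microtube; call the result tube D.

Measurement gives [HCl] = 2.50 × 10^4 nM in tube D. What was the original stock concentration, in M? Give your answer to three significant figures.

Step 1: 10 mL brought to 100 mL → factor 100/10 = 10
Step 2: 10 mL brought to 100 mL → factor 100/10 = 10
Step 3: 2 mL brought to 20 mL → factor 20/2 = 10
Step 4: 10 μL + 990 μL = 1000 μL total → factor 1000/10 = 100
Overall dilution factor = 10 × 10 × 10 × 100 = 1 × 10^5
Stock = 2.50 × 10^4 nM × 1 × 10^5 = 2.500 × 10^9 nM = 2.50 M

2.50 M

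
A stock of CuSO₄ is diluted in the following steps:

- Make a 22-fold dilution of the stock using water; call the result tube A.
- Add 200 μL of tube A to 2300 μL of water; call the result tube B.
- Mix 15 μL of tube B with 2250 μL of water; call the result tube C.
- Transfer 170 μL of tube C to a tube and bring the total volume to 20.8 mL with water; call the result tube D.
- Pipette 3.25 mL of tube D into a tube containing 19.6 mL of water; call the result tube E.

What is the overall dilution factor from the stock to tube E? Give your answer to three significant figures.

3.57 × 10^7

Step 1: 22-fold → factor 22
Step 2: 200 μL + 2300 μL = 2500 μL total → factor 2500/200 = 12.5
Step 3: 15 μL + 2250 μL = 2265 μL total → factor 2265/15 = 151
Step 4: 170 μL brought to 20.8 mL → factor 20800/170 = 122.35
Step 5: 3.25 mL + 19.6 mL = 22.85 mL total → factor 22.85/3.25 = 7.0308
Overall dilution factor = 22 × 12.5 × 151 × 122.35 × 7.0308 = 3.5721 × 10^7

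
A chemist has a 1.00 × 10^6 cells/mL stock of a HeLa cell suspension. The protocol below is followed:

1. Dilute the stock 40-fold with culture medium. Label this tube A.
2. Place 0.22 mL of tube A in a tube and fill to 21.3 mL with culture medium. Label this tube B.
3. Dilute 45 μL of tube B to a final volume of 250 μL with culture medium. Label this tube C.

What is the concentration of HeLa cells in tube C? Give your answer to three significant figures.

46.5 cells/mL

Step 1: 40-fold → factor 40
Step 2: 0.22 mL brought to 21.3 mL → factor 21.3/0.22 = 96.818
Step 3: 45 μL brought to 250 μL → factor 250/45 = 5.5556
Dilution factor through tube C = 40 × 96.818 × 5.5556 = 21515
[tube C] = 1.00 × 10^6 cells/mL / 21515 = 46.5 cells/mL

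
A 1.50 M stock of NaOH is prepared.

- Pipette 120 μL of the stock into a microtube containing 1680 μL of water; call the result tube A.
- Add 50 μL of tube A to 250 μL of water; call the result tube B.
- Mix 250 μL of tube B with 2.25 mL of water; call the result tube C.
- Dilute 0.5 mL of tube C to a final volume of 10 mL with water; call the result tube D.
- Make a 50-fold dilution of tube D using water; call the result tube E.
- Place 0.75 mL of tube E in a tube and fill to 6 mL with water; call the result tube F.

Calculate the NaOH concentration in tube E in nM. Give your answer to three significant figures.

1.67 × 10^3 nM

Step 1: 120 μL + 1680 μL = 1800 μL total → factor 1800/120 = 15
Step 2: 50 μL + 250 μL = 300 μL total → factor 300/50 = 6
Step 3: 250 μL + 2.25 mL = 2500 μL total → factor 2500/250 = 10
Step 4: 0.5 mL brought to 10 mL → factor 10/0.5 = 20
Step 5: 50-fold → factor 50
Dilution factor through tube E = 15 × 6 × 10 × 20 × 50 = 9 × 10^5
[tube E] = 1.50 M / 9 × 10^5 = 1.667 × 10^-6 M = 1.67 × 10^3 nM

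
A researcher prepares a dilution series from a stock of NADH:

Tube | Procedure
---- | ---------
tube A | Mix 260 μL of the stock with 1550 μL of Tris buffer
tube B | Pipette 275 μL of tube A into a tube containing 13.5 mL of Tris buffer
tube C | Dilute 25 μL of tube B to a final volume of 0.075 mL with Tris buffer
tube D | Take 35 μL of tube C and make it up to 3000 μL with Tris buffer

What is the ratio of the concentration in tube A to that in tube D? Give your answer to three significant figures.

1.29 × 10^4

Step 1: 260 μL + 1550 μL = 1810 μL total → factor 1810/260 = 6.9615
Step 2: 275 μL + 13.5 mL = 13775 μL total → factor 13775/275 = 50.091
Step 3: 25 μL brought to 0.075 mL → factor 75/25 = 3
Step 4: 35 μL brought to 3000 μL → factor 3000/35 = 85.714
Dilution factor to tube A = 6.9615; to tube D = 89668
[tube A]/[tube D] = (factor to tube D)/(factor to tube A) = 89668/6.9615 = 1.29 × 10^4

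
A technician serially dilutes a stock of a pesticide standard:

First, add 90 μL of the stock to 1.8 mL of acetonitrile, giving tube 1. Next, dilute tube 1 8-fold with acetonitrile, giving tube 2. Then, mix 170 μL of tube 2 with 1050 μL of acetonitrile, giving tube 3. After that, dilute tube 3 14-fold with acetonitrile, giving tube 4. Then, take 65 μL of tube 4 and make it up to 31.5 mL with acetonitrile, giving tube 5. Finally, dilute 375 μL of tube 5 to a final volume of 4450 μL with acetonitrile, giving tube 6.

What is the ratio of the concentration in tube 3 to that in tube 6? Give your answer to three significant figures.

8.05 × 10^4

Step 1: 90 μL + 1.8 mL = 1890 μL total → factor 1890/90 = 21
Step 2: 8-fold → factor 8
Step 3: 170 μL + 1050 μL = 1220 μL total → factor 1220/170 = 7.1765
Step 4: 14-fold → factor 14
Step 5: 65 μL brought to 31.5 mL → factor 31500/65 = 484.62
Step 6: 375 μL brought to 4450 μL → factor 4450/375 = 11.867
Dilution factor to tube 3 = 1205.6; to tube 6 = 9.7068 × 10^7
[tube 3]/[tube 6] = (factor to tube 6)/(factor to tube 3) = 9.7068 × 10^7/1205.6 = 8.05 × 10^4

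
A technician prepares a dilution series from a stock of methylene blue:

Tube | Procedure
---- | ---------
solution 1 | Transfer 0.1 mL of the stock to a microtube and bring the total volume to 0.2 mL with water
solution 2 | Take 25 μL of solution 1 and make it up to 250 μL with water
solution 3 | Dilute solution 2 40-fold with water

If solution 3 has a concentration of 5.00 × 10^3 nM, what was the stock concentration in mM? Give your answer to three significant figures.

Step 1: 0.1 mL brought to 0.2 mL → factor 0.2/0.1 = 2
Step 2: 25 μL brought to 250 μL → factor 250/25 = 10
Step 3: 40-fold → factor 40
Overall dilution factor = 2 × 10 × 40 = 800
Stock = 5.00 × 10^3 nM × 800 = 4.000 × 10^6 nM = 4.00 mM

4.00 mM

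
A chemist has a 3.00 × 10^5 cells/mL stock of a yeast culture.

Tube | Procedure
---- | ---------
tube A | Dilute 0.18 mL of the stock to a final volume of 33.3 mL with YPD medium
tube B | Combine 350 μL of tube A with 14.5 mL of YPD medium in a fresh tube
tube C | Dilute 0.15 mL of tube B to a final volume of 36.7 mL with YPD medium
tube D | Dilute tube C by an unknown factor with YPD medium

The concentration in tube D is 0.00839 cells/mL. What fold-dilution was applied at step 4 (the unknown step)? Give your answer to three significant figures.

Step 1: 0.18 mL brought to 33.3 mL → factor 33.3/0.18 = 185
Step 2: 350 μL + 14.5 mL = 14850 μL total → factor 14850/350 = 42.429
Step 3: 0.15 mL brought to 36.7 mL → factor 36.7/0.15 = 244.67
Step 4: unknown factor x
Product of known-step factors = 1.9205 × 10^6
Overall factor = 3.00 × 10^5 cells/mL / (0.00839 cells/mL) = 3.5757 × 10^7
x = 3.5757 × 10^7 / 1.9205 × 10^6 = 18.6

18.6-fold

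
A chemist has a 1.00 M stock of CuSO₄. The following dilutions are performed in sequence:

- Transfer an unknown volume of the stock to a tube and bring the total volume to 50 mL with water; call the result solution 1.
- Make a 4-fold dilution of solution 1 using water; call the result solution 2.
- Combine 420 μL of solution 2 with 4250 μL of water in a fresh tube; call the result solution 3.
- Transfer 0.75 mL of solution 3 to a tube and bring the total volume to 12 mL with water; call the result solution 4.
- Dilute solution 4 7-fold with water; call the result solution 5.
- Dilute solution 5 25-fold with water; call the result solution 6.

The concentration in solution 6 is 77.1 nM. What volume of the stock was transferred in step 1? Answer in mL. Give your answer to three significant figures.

Step 1: v brought to 50 mL → factor = 50 mL/v
Step 2: 4-fold → factor 4
Step 3: 420 μL + 4250 μL = 4670 μL total → factor 4670/420 = 11.119
Step 4: 0.75 mL brought to 12 mL → factor 12/0.75 = 16
Step 5: 7-fold → factor 7
Step 6: 25-fold → factor 25
Product of known-step factors = 1.2453 × 10^5
Overall factor = 1.00 M / (77.1 nM) = 1.297 × 10^7
Step-1 factor = 1.297 × 10^7 / 1.2453 × 10^5 = 104.15
v = 50 mL / 104.15 = 0.480 mL

0.480 mL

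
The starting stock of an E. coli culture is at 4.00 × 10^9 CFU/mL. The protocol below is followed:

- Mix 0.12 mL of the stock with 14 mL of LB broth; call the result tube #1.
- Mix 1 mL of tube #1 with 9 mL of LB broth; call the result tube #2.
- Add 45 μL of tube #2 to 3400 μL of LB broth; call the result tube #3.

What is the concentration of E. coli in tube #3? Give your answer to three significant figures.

4.44 × 10^4 CFU/mL

Step 1: 0.12 mL + 14 mL = 14.12 mL total → factor 14.12/0.12 = 117.67
Step 2: 1 mL + 9 mL = 10 mL total → factor 10/1 = 10
Step 3: 45 μL + 3400 μL = 3445 μL total → factor 3445/45 = 76.556
Overall dilution factor = 117.67 × 10 × 76.556 = 90080
Final = 4.00 × 10^9 CFU/mL / 90080 = 4.44 × 10^4 CFU/mL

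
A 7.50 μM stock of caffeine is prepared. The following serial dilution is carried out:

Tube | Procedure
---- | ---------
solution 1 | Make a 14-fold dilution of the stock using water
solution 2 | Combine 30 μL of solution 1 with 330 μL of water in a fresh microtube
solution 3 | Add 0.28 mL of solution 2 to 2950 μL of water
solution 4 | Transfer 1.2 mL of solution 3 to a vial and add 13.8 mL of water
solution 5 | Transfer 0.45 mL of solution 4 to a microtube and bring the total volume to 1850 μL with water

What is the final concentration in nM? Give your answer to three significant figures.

Step 1: 14-fold → factor 14
Step 2: 30 μL + 330 μL = 360 μL total → factor 360/30 = 12
Step 3: 0.28 mL + 2950 μL = 3.23 mL total → factor 3.23/0.28 = 11.536
Step 4: 1.2 mL + 13.8 mL = 15 mL total → factor 15/1.2 = 12.5
Step 5: 0.45 mL brought to 1850 μL → factor 1.85/0.45 = 4.1111
Overall dilution factor = 14 × 12 × 11.536 × 12.5 × 4.1111 = 99592
Final = 7.50 μM / 99592 = 7.531 × 10^-5 μM = 0.0753 nM

0.0753 nM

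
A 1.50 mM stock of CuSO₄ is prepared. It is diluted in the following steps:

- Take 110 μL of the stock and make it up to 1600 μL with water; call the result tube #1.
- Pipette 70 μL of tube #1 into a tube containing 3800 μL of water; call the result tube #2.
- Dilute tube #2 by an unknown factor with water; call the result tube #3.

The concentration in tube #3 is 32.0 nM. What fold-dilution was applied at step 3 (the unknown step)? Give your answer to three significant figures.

Step 1: 110 μL brought to 1600 μL → factor 1600/110 = 14.545
Step 2: 70 μL + 3800 μL = 3870 μL total → factor 3870/70 = 55.286
Step 3: unknown factor x
Product of known-step factors = 804.16
Overall factor = 1.50 mM / (32.0 nM) = 46875
x = 46875 / 804.16 = 58.3

58.3-fold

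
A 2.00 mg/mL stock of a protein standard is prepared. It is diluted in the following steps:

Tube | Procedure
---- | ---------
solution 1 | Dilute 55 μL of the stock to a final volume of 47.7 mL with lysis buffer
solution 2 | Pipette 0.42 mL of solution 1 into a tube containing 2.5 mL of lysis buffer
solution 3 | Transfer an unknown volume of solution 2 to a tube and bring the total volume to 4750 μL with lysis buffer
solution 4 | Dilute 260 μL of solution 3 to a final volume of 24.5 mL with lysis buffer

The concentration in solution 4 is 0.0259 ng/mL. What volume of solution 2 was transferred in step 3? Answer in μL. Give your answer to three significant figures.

Step 1: 55 μL brought to 47.7 mL → factor 47700/55 = 867.27
Step 2: 0.42 mL + 2.5 mL = 2.92 mL total → factor 2.92/0.42 = 6.9524
Step 3: v brought to 4750 μL → factor = 4750 μL/v
Step 4: 260 μL brought to 24.5 mL → factor 24500/260 = 94.231
Product of known-step factors = 5.6817 × 10^5
Overall factor = 2.00 mg/mL / (0.0259 ng/mL) = 7.722 × 10^7
Step-3 factor = 7.722 × 10^7 / 5.6817 × 10^5 = 135.91
v = 4750 μL / 135.91 = 34.9 μL

34.9 μL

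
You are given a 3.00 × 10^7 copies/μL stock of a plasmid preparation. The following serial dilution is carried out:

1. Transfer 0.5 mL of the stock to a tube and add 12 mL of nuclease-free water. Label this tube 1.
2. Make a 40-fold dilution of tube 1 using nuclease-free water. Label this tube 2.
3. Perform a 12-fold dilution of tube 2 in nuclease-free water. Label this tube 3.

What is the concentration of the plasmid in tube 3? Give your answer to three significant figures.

Step 1: 0.5 mL + 12 mL = 12.5 mL total → factor 12.5/0.5 = 25
Step 2: 40-fold → factor 40
Step 3: 12-fold → factor 12
Overall dilution factor = 25 × 40 × 12 = 12000
Final = 3.00 × 10^7 copies/μL / 12000 = 2.50 × 10^3 copies/μL

2.50 × 10^3 copies/μL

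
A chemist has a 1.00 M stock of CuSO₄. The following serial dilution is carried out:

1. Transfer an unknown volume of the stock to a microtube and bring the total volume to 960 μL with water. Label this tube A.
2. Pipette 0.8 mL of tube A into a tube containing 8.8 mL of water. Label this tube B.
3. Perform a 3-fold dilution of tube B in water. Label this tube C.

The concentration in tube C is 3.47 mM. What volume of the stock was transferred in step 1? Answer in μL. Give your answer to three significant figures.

120 μL

Step 1: v brought to 960 μL → factor = 960 μL/v
Step 2: 0.8 mL + 8.8 mL = 9.6 mL total → factor 9.6/0.8 = 12
Step 3: 3-fold → factor 3
Product of known-step factors = 36
Overall factor = 1.00 M / (3.47 mM) = 288.18
Step-1 factor = 288.18 / 36 = 8.0051
v = 960 μL / 8.0051 = 120 μL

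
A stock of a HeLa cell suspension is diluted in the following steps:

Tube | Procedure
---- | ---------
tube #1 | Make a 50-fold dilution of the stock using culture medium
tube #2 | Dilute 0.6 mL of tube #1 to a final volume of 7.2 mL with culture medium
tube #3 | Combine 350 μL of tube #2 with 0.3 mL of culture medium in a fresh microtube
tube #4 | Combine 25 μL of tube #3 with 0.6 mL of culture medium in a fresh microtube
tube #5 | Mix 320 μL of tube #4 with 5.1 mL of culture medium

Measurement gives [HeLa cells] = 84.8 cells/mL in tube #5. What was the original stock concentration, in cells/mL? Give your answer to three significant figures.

4.00 × 10^7 cells/mL

Step 1: 50-fold → factor 50
Step 2: 0.6 mL brought to 7.2 mL → factor 7.2/0.6 = 12
Step 3: 350 μL + 0.3 mL = 650 μL total → factor 650/350 = 1.8571
Step 4: 25 μL + 0.6 mL = 625 μL total → factor 625/25 = 25
Step 5: 320 μL + 5.1 mL = 5420 μL total → factor 5420/320 = 16.938
Overall dilution factor = 50 × 12 × 1.8571 × 25 × 16.938 = 4.7183 × 10^5
Stock = 84.8 cells/mL × 4.7183 × 10^5 = 4.00 × 10^7 cells/mL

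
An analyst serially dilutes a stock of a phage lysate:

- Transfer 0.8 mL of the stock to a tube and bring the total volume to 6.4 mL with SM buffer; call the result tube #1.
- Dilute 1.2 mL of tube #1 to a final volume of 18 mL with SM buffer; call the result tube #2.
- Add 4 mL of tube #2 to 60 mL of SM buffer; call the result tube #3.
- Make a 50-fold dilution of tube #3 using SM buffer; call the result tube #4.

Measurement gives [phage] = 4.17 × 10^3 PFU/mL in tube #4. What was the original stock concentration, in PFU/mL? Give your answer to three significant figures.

Step 1: 0.8 mL brought to 6.4 mL → factor 6.4/0.8 = 8
Step 2: 1.2 mL brought to 18 mL → factor 18/1.2 = 15
Step 3: 4 mL + 60 mL = 64 mL total → factor 64/4 = 16
Step 4: 50-fold → factor 50
Overall dilution factor = 8 × 15 × 16 × 50 = 96000
Stock = 4.17 × 10^3 PFU/mL × 96000 = 4.00 × 10^8 PFU/mL

4.00 × 10^8 PFU/mL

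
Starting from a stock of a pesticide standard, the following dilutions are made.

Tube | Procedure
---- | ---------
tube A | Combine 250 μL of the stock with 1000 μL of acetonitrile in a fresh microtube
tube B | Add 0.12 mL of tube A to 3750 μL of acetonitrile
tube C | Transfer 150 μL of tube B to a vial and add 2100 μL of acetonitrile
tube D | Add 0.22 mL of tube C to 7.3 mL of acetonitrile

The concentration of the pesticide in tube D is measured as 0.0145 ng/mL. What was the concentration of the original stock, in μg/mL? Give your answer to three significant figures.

1.20 μg/mL

Step 1: 250 μL + 1000 μL = 1250 μL total → factor 1250/250 = 5
Step 2: 0.12 mL + 3750 μL = 3.87 mL total → factor 3.87/0.12 = 32.25
Step 3: 150 μL + 2100 μL = 2250 μL total → factor 2250/150 = 15
Step 4: 0.22 mL + 7.3 mL = 7.52 mL total → factor 7.52/0.22 = 34.182
Overall dilution factor = 5 × 32.25 × 15 × 34.182 = 82677
Stock = 0.0145 ng/mL × 82677 = 1199 ng/mL = 1.20 μg/mL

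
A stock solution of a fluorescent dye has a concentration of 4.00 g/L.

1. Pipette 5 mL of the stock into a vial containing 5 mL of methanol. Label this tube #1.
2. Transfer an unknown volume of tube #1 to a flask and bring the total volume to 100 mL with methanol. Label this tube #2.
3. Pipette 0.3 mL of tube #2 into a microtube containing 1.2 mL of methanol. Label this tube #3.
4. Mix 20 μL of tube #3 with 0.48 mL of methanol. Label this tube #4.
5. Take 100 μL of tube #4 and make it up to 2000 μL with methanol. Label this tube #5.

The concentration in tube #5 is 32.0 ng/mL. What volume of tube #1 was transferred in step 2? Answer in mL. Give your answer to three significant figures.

Step 1: 5 mL + 5 mL = 10 mL total → factor 10/5 = 2
Step 2: v brought to 100 mL → factor = 100 mL/v
Step 3: 0.3 mL + 1.2 mL = 1.5 mL total → factor 1.5/0.3 = 5
Step 4: 20 μL + 0.48 mL = 500 μL total → factor 500/20 = 25
Step 5: 100 μL brought to 2000 μL → factor 2000/100 = 20
Product of known-step factors = 5000
Overall factor = 4.00 g/L / (32.0 ng/mL) = 1.25 × 10^5
Step-2 factor = 1.25 × 10^5 / 5000 = 25
v = 100 mL / 25 = 4.00 mL

4.00 mL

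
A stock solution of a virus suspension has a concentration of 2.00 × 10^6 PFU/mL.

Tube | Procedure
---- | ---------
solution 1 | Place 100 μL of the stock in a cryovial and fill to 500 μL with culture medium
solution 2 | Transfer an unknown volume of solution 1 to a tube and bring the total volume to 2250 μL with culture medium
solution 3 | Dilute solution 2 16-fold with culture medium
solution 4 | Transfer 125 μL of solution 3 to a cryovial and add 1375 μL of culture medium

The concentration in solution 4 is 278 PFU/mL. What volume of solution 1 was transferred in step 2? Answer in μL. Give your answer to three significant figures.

Step 1: 100 μL brought to 500 μL → factor 500/100 = 5
Step 2: v brought to 2250 μL → factor = 2250 μL/v
Step 3: 16-fold → factor 16
Step 4: 125 μL + 1375 μL = 1500 μL total → factor 1500/125 = 12
Product of known-step factors = 960
Overall factor = 2.00 × 10^6 PFU/mL / (278 PFU/mL) = 7194.2
Step-2 factor = 7194.2 / 960 = 7.494
v = 2250 μL / 7.494 = 300 μL

300 μL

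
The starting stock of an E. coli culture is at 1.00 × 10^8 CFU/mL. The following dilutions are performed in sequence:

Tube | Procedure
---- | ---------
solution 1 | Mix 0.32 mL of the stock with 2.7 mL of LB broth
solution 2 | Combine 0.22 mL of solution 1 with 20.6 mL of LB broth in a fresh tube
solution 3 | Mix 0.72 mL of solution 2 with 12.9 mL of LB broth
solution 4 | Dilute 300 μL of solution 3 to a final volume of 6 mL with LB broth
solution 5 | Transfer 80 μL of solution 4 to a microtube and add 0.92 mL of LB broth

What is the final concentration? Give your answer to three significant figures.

Step 1: 0.32 mL + 2.7 mL = 3.02 mL total → factor 3.02/0.32 = 9.4375
Step 2: 0.22 mL + 20.6 mL = 20.82 mL total → factor 20.82/0.22 = 94.636
Step 3: 0.72 mL + 12.9 mL = 13.62 mL total → factor 13.62/0.72 = 18.917
Step 4: 300 μL brought to 6 mL → factor 6000/300 = 20
Step 5: 80 μL + 0.92 mL = 1000 μL total → factor 1000/80 = 12.5
Overall dilution factor = 9.4375 × 94.636 × 18.917 × 20 × 12.5 = 4.2238 × 10^6
Final = 1.00 × 10^8 CFU/mL / 4.2238 × 10^6 = 23.7 CFU/mL

23.7 CFU/mL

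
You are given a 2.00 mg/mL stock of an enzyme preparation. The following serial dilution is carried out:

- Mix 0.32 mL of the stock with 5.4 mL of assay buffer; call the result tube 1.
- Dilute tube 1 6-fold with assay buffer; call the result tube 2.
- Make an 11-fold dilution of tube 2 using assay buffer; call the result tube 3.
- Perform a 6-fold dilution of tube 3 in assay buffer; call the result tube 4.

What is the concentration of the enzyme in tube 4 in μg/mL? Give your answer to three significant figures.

0.283 μg/mL

Step 1: 0.32 mL + 5.4 mL = 5.72 mL total → factor 5.72/0.32 = 17.875
Step 2: 6-fold → factor 6
Step 3: 11-fold → factor 11
Step 4: 6-fold → factor 6
Overall dilution factor = 17.875 × 6 × 11 × 6 = 7078.5
Final = 2.00 mg/mL / 7078.5 = 0.0002825 mg/mL = 0.283 μg/mL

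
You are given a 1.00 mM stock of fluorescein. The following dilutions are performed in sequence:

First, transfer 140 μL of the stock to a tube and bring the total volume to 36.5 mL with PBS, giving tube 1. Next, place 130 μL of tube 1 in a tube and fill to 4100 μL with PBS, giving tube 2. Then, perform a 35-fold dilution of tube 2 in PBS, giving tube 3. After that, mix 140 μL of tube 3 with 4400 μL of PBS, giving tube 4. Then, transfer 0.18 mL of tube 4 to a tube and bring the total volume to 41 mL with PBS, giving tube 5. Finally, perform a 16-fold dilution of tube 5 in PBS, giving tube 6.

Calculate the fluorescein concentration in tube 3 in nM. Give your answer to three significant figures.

3.47 nM

Step 1: 140 μL brought to 36.5 mL → factor 36500/140 = 260.71
Step 2: 130 μL brought to 4100 μL → factor 4100/130 = 31.538
Step 3: 35-fold → factor 35
Dilution factor through tube 3 = 260.71 × 31.538 × 35 = 2.8779 × 10^5
[tube 3] = 1.00 mM / 2.8779 × 10^5 = 3.475 × 10^-6 mM = 3.47 nM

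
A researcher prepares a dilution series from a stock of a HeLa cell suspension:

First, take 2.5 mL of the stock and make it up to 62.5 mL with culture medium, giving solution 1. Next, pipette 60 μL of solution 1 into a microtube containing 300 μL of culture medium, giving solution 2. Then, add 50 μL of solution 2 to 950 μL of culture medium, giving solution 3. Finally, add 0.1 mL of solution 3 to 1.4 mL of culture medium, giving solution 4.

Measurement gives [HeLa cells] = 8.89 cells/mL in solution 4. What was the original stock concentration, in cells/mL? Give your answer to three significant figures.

Step 1: 2.5 mL brought to 62.5 mL → factor 62.5/2.5 = 25
Step 2: 60 μL + 300 μL = 360 μL total → factor 360/60 = 6
Step 3: 50 μL + 950 μL = 1000 μL total → factor 1000/50 = 20
Step 4: 0.1 mL + 1.4 mL = 1.5 mL total → factor 1.5/0.1 = 15
Overall dilution factor = 25 × 6 × 20 × 15 = 45000
Stock = 8.89 cells/mL × 45000 = 4.00 × 10^5 cells/mL

4.00 × 10^5 cells/mL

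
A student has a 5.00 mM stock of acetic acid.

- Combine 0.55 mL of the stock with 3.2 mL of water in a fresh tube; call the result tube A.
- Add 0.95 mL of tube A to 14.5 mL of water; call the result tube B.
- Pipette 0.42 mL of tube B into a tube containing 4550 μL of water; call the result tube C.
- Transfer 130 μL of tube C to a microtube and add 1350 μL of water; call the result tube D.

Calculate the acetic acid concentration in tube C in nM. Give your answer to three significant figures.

3.81 × 10^3 nM

Step 1: 0.55 mL + 3.2 mL = 3.75 mL total → factor 3.75/0.55 = 6.8182
Step 2: 0.95 mL + 14.5 mL = 15.45 mL total → factor 15.45/0.95 = 16.263
Step 3: 0.42 mL + 4550 μL = 4.97 mL total → factor 4.97/0.42 = 11.833
Dilution factor through tube C = 6.8182 × 16.263 × 11.833 = 1312.1
[tube C] = 5.00 mM / 1312.1 = 0.003811 mM = 3.81 × 10^3 nM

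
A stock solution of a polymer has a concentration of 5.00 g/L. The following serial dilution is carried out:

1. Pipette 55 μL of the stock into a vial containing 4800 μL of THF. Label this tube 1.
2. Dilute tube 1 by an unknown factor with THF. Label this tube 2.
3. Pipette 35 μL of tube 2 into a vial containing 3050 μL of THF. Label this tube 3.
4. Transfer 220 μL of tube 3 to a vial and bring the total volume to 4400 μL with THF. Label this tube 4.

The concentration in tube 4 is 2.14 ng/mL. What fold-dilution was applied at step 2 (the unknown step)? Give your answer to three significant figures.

Step 1: 55 μL + 4800 μL = 4855 μL total → factor 4855/55 = 88.273
Step 2: unknown factor x
Step 3: 35 μL + 3050 μL = 3085 μL total → factor 3085/35 = 88.143
Step 4: 220 μL brought to 4400 μL → factor 4400/220 = 20
Product of known-step factors = 1.5561 × 10^5
Overall factor = 5.00 g/L / (2.14 ng/mL) = 2.3364 × 10^6
x = 2.3364 × 10^6 / 1.5561 × 10^5 = 15.0

15.0-fold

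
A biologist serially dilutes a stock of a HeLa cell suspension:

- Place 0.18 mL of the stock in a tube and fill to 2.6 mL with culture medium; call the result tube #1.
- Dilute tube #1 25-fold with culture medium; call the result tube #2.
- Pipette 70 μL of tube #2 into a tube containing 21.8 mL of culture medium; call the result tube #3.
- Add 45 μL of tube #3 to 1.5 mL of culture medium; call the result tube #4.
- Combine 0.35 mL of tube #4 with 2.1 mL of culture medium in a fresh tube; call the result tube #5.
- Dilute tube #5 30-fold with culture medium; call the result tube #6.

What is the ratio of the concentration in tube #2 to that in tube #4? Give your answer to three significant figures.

1.07 × 10^4

Step 1: 0.18 mL brought to 2.6 mL → factor 2.6/0.18 = 14.444
Step 2: 25-fold → factor 25
Step 3: 70 μL + 21.8 mL = 21870 μL total → factor 21870/70 = 312.43
Step 4: 45 μL + 1.5 mL = 1545 μL total → factor 1545/45 = 34.333
Dilution factor to tube #2 = 361.11; to tube #4 = 3.8735 × 10^6
[tube #2]/[tube #4] = (factor to tube #4)/(factor to tube #2) = 3.8735 × 10^6/361.11 = 1.07 × 10^4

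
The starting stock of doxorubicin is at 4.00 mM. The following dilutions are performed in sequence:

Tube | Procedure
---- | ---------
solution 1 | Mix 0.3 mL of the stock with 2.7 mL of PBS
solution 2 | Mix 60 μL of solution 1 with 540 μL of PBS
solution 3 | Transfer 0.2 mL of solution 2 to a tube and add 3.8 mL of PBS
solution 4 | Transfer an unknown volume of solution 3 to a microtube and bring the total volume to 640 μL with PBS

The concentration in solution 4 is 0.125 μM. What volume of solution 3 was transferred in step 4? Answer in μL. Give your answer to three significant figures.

40.0 μL

Step 1: 0.3 mL + 2.7 mL = 3 mL total → factor 3/0.3 = 10
Step 2: 60 μL + 540 μL = 600 μL total → factor 600/60 = 10
Step 3: 0.2 mL + 3.8 mL = 4 mL total → factor 4/0.2 = 20
Step 4: v brought to 640 μL → factor = 640 μL/v
Product of known-step factors = 2000
Overall factor = 4.00 mM / (0.125 μM) = 32000
Step-4 factor = 32000 / 2000 = 16
v = 640 μL / 16 = 40.0 μL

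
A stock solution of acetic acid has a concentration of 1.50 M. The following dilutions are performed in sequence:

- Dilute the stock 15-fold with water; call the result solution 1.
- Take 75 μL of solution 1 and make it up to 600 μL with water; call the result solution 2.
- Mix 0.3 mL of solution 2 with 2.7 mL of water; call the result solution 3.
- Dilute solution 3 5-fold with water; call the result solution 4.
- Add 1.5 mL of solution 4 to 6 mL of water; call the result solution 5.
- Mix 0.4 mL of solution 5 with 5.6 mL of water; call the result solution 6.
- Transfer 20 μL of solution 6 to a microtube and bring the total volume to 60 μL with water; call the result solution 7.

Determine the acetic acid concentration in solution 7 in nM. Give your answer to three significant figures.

Step 1: 15-fold → factor 15
Step 2: 75 μL brought to 600 μL → factor 600/75 = 8
Step 3: 0.3 mL + 2.7 mL = 3 mL total → factor 3/0.3 = 10
Step 4: 5-fold → factor 5
Step 5: 1.5 mL + 6 mL = 7.5 mL total → factor 7.5/1.5 = 5
Step 6: 0.4 mL + 5.6 mL = 6 mL total → factor 6/0.4 = 15
Step 7: 20 μL brought to 60 μL → factor 60/20 = 3
Overall dilution factor = 15 × 8 × 10 × 5 × 5 × 15 × 3 = 1.35 × 10^6
Final = 1.50 M / 1.35 × 10^6 = 1.111 × 10^-6 M = 1.11 × 10^3 nM

1.11 × 10^3 nM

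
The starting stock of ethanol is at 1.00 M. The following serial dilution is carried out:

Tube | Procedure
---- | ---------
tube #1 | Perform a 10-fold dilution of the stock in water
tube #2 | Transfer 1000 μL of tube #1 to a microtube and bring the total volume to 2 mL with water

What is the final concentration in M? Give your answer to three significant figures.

Step 1: 10-fold → factor 10
Step 2: 1000 μL brought to 2 mL → factor 2000/1000 = 2
Overall dilution factor = 10 × 2 = 20
Final = 1.00 M / 20 = 0.0500 M

0.0500 M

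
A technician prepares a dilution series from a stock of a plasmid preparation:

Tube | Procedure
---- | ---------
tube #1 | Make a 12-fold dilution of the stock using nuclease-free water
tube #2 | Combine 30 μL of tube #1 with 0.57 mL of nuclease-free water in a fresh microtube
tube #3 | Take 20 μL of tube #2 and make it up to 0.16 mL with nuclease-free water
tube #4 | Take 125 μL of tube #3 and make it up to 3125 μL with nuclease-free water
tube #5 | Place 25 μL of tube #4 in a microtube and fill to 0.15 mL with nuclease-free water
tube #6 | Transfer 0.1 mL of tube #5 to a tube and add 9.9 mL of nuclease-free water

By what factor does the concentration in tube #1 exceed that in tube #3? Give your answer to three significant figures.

160

Step 1: 12-fold → factor 12
Step 2: 30 μL + 0.57 mL = 600 μL total → factor 600/30 = 20
Step 3: 20 μL brought to 0.16 mL → factor 160/20 = 8
Dilution factor to tube #1 = 12; to tube #3 = 1920
[tube #1]/[tube #3] = (factor to tube #3)/(factor to tube #1) = 1920/12 = 160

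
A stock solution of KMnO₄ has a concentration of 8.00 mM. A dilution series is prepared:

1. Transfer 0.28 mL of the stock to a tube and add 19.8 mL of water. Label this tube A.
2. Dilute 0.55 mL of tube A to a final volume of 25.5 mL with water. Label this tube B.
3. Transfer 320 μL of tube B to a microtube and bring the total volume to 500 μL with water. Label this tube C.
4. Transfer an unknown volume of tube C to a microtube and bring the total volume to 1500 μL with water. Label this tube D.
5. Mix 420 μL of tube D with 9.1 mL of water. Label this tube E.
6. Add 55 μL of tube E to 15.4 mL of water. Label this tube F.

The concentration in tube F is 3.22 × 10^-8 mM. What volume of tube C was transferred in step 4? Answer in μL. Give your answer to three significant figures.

Step 1: 0.28 mL + 19.8 mL = 20.08 mL total → factor 20.08/0.28 = 71.714
Step 2: 0.55 mL brought to 25.5 mL → factor 25.5/0.55 = 46.364
Step 3: 320 μL brought to 500 μL → factor 500/320 = 1.5625
Step 4: v brought to 1500 μL → factor = 1500 μL/v
Step 5: 420 μL + 9.1 mL = 9520 μL total → factor 9520/420 = 22.667
Step 6: 55 μL + 15.4 mL = 15455 μL total → factor 15455/55 = 281
Product of known-step factors = 3.309 × 10^7
Overall factor = 8.00 mM / (3.22 × 10^-8 mM) = 2.4845 × 10^8
Step-4 factor = 2.4845 × 10^8 / 3.309 × 10^7 = 7.5082
v = 1500 μL / 7.5082 = 200 μL

200 μL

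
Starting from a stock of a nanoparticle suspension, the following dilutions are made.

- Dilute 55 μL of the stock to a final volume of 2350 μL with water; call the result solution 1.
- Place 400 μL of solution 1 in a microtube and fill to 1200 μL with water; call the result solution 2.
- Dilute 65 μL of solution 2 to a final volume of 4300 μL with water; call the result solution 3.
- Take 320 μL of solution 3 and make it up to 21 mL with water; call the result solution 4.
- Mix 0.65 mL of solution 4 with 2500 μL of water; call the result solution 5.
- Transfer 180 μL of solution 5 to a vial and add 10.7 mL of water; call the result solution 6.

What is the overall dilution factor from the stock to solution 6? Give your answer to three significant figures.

Step 1: 55 μL brought to 2350 μL → factor 2350/55 = 42.727
Step 2: 400 μL brought to 1200 μL → factor 1200/400 = 3
Step 3: 65 μL brought to 4300 μL → factor 4300/65 = 66.154
Step 4: 320 μL brought to 21 mL → factor 21000/320 = 65.625
Step 5: 0.65 mL + 2500 μL = 3.15 mL total → factor 3.15/0.65 = 4.8462
Step 6: 180 μL + 10.7 mL = 10880 μL total → factor 10880/180 = 60.444
Overall dilution factor = 42.727 × 3 × 66.154 × 65.625 × 4.8462 × 60.444 = 1.6301 × 10^8

1.63 × 10^8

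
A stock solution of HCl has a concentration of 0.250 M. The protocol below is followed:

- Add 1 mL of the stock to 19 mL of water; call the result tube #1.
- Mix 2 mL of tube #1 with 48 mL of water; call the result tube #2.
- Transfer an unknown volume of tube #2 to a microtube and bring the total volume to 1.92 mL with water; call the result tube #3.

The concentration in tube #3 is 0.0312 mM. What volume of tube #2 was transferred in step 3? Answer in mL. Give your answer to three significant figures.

Step 1: 1 mL + 19 mL = 20 mL total → factor 20/1 = 20
Step 2: 2 mL + 48 mL = 50 mL total → factor 50/2 = 25
Step 3: v brought to 1.92 mL → factor = 1.92 mL/v
Product of known-step factors = 500
Overall factor = 0.250 M / (0.0312 mM) = 8012.8
Step-3 factor = 8012.8 / 500 = 16.026
v = 1.92 mL / 16.026 = 0.120 mL

0.120 mL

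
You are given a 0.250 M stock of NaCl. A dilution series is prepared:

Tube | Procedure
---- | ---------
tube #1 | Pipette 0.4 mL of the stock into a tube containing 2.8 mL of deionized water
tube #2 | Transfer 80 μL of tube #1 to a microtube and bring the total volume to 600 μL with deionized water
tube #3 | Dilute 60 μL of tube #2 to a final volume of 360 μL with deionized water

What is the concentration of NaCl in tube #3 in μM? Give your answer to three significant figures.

Step 1: 0.4 mL + 2.8 mL = 3.2 mL total → factor 3.2/0.4 = 8
Step 2: 80 μL brought to 600 μL → factor 600/80 = 7.5
Step 3: 60 μL brought to 360 μL → factor 360/60 = 6
Overall dilution factor = 8 × 7.5 × 6 = 360
Final = 0.250 M / 360 = 0.0006944 M = 694 μM

694 μM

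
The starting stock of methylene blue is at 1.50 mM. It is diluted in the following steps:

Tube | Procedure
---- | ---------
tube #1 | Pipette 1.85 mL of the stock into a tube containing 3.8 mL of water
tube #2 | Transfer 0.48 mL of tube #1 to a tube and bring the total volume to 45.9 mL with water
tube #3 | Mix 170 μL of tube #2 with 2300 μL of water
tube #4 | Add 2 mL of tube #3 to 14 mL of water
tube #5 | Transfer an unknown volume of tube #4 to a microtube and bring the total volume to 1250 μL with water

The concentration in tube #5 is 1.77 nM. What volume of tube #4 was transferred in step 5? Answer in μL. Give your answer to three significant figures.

50.1 μL

Step 1: 1.85 mL + 3.8 mL = 5.65 mL total → factor 5.65/1.85 = 3.0541
Step 2: 0.48 mL brought to 45.9 mL → factor 45.9/0.48 = 95.625
Step 3: 170 μL + 2300 μL = 2470 μL total → factor 2470/170 = 14.529
Step 4: 2 mL + 14 mL = 16 mL total → factor 16/2 = 8
Step 5: v brought to 1250 μL → factor = 1250 μL/v
Product of known-step factors = 33946
Overall factor = 1.50 mM / (1.77 nM) = 8.4746 × 10^5
Step-5 factor = 8.4746 × 10^5 / 33946 = 24.965
v = 1250 μL / 24.965 = 50.1 μL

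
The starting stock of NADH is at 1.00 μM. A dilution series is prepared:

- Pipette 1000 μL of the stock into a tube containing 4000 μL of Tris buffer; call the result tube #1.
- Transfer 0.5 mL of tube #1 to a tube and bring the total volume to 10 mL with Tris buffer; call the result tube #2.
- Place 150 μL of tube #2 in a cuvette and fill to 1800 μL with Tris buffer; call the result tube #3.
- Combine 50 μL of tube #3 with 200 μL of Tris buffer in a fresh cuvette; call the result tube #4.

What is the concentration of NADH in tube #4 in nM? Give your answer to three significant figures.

0.167 nM

Step 1: 1000 μL + 4000 μL = 5000 μL total → factor 5000/1000 = 5
Step 2: 0.5 mL brought to 10 mL → factor 10/0.5 = 20
Step 3: 150 μL brought to 1800 μL → factor 1800/150 = 12
Step 4: 50 μL + 200 μL = 250 μL total → factor 250/50 = 5
Overall dilution factor = 5 × 20 × 12 × 5 = 6000
Final = 1.00 μM / 6000 = 0.0001667 μM = 0.167 nM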